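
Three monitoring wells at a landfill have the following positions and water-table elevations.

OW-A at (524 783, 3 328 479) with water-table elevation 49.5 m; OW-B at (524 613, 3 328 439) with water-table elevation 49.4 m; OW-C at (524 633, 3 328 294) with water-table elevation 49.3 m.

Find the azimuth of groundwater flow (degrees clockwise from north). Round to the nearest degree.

Three-point gradient (reference OW-A): Δ to OW-B = (-170, -40, -0.1), Δ to OW-C = (-150, -185, -0.2).
∂h/∂x = +0.0004126, ∂h/∂y = +0.0007466 (det = 25450).
Flow direction (−∇h) has components (-0.0004126 E, -0.0007466 N).
Azimuth = atan2(E, N) = atan2(-0.0004126, -0.0007466) = 208.9° ≈ 209°.

209°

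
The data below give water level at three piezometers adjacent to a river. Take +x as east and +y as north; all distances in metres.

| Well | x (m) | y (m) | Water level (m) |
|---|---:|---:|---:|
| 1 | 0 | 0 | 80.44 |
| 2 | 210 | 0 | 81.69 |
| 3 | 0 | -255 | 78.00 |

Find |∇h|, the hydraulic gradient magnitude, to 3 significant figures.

∂h/∂x = (81.69 − 80.44) / (210 − 0) = +0.005952
∂h/∂y = (78.00 − 80.44) / (-255 − 0) = +0.009569
|∇h| = √(0.005952² + 0.009569²) = 0.01127

0.0113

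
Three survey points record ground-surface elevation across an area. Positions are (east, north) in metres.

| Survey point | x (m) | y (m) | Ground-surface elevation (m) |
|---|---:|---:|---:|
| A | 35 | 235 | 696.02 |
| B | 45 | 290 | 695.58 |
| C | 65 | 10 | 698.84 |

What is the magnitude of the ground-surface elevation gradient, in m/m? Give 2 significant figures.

0.018 m/m

Differences from A: to B (Δx, Δy, Δh) = (10, 55, -0.44); to C = (30, -225, +2.82).
Solve a·Δx + b·Δy = Δz: det = 10·(-225) − 30·55 = -3900.
∂z/∂x = [(-0.44)·(-225) − (+2.82)·55] / -3900 = +0.01438
∂z/∂y = [10·(+2.82) − 30·(-0.44)] / -3900 = -0.01062
|∇f| = √(0.01438² + -0.01062²) = 0.01788 m/m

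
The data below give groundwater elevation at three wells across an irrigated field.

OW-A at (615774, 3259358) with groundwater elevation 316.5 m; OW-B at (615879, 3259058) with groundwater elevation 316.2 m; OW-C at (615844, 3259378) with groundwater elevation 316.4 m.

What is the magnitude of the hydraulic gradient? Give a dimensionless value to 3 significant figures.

0.00162

With h = a·x + b·y + c and OW-A as origin, the differences give:
  105·a + (-300)·b = -0.3
  70·a + 20·b = -0.1
Eliminate b (×20 and ×(-300), subtract): 23100·a = -36.00 → a = ∂h/∂x = -0.001558
Back-substitute: b = ∂h/∂y = +0.0004545.
|∇h| = √(-0.001558² + 0.0004545²) = 0.001623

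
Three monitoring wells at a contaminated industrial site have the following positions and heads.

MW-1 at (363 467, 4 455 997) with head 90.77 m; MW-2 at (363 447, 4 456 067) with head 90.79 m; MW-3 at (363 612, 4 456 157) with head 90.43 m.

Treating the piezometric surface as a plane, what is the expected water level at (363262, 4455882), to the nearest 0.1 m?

91.2 m

Differences from MW-1: to MW-2 (Δx, Δy, Δh) = (-20, 70, +0.02); to MW-3 = (145, 160, -0.34).
Determinant of the coordinate differences = (-20)·160 − 145·70 = -13350.
∂h/∂x = [(+0.02)·160 − (-0.34)·70] / -13350 = -0.002022
∂h/∂y = [(-20)·(-0.34) − 145·(+0.02)] / -13350 = -0.0002921
h(363262, 4455882) = 90.77 + (-0.002022)·(-205) + (-0.0002921)·(-115) = 90.77 +0.415 +0.034 = 91.218 m.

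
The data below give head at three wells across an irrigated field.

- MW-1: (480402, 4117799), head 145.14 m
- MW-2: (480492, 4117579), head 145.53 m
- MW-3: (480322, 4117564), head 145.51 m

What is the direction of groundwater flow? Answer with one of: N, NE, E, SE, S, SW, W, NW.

N

Three-point gradient (reference MW-1): Δ to MW-2 = (90, -220, +0.39), Δ to MW-3 = (-80, -235, +0.37).
∂h/∂x = +0.0002645, ∂h/∂y = -0.001665 (det = -38750).
Flow = −∇h = (-0.0002645 east, +0.001665 north), which points north.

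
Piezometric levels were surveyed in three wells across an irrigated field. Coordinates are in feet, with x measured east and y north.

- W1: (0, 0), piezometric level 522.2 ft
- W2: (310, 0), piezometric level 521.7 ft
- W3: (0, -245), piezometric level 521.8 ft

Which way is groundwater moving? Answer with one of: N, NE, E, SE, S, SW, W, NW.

∂h/∂x = (521.7 − 522.2) / (310 − 0) = -0.001613
∂h/∂y = (521.8 − 522.2) / (-245 − 0) = +0.001633
Flow = −∇h = (+0.001613 east, -0.001633 north), which points southeast.

SE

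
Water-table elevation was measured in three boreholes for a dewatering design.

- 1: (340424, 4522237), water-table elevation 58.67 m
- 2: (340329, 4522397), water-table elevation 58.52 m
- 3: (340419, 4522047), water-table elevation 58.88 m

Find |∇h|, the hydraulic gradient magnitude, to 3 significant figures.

With h = a·x + b·y + c and 1 as origin, the differences give:
  (-95)·a + 160·b = -0.15
  (-5)·a + (-190)·b = +0.21
Eliminate b (×(-190) and ×160, subtract): 18850·a = -5.100 → a = ∂h/∂x = -0.0002706
Back-substitute: b = ∂h/∂y = -0.001098.
|∇h| = √(-0.0002706² + -0.001098²) = 0.001131

0.00113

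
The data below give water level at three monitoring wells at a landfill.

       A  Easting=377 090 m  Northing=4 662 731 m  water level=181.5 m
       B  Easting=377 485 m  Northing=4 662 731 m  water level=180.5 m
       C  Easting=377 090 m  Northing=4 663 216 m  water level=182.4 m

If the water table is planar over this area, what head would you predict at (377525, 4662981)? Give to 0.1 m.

∂h/∂x = (180.5 − 181.5) / (377485 − 377090) = -0.002532
∂h/∂y = (182.4 − 181.5) / (4663216 − 4662731) = +0.001856
h(377525, 4662981) = 181.5 + (-0.002532)·(435) + (+0.001856)·(250) = 181.5 -1.101 +0.464 = 180.863 m.

180.9 m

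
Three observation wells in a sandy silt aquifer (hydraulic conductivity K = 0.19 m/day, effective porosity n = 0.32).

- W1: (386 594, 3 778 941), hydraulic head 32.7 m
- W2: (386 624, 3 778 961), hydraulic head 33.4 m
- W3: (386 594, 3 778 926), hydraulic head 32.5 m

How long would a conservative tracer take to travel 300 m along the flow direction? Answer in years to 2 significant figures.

70 years

Differences from W1: to W2 (Δx, Δy, Δh) = (30, 20, +0.7); to W3 = (0, -15, -0.2).
Solve a·Δx + b·Δy = Δh: det = 30·(-15) − 0·20 = -450.
∂h/∂x = [(+0.7)·(-15) − (-0.2)·20] / -450 = +0.01444
∂h/∂y = [30·(-0.2) − 0·(+0.7)] / -450 = +0.01333
|∇h| = √(0.01444² + 0.01333²) = 0.01965
Seepage velocity v = K·i/n = 0.19 × 0.01965 / 0.32 = 0.01167 m/day.
t = 300 / 0.01167 = 2.571e+04 days = 70.4 years.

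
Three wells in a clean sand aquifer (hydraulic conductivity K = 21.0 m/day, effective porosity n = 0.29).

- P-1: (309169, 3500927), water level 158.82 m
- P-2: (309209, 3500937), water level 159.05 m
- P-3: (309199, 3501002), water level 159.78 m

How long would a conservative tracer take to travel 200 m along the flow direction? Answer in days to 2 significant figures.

230 days

Taking P-1 as reference: P-2−P-1 = (40, 10, +0.23); P-3−P-1 = (30, 75, +0.96).
Determinant of the coordinate differences = 40·75 − 30·10 = 2700.
∂h/∂x = [(+0.23)·75 − (+0.96)·10] / 2700 = +0.002833
∂h/∂y = [40·(+0.96) − 30·(+0.23)] / 2700 = +0.01167
|∇h| = √(0.002833² + 0.01167²) = 0.01201
Seepage velocity v = K·i/n = 21.0 × 0.01201 / 0.29 = 0.8697 m/day.
t = 200 / 0.8697 = 230 days.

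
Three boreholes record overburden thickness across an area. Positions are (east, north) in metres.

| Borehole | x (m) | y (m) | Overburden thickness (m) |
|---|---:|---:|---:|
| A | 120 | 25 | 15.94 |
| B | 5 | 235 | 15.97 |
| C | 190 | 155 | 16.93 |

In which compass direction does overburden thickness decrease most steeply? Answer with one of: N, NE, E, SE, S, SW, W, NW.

With d = a·x + b·y + c and A as origin, the differences give:
  (-115)·a + 210·b = +0.03
  70·a + 130·b = +0.99
Eliminate b (×130 and ×210, subtract): -29650·a = -204.000 → a = ∂d/∂x = +0.006880
Back-substitute: b = ∂d/∂y = +0.003911.
Steepest decrease is along −∇f = (-0.006880 E, -0.003911 N) → southwest.

SW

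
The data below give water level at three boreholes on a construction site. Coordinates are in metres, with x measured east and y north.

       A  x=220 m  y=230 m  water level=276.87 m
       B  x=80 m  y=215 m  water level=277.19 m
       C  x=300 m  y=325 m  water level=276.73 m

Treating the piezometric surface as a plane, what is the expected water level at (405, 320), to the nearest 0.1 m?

276.5 m

Taking A as reference: B−A = (-140, -15, +0.32); C−A = (80, 95, -0.14).
Solve a·Δx + b·Δy = Δh: det = (-140)·95 − 80·(-15) = -12100.
∂h/∂x = [(+0.32)·95 − (-0.14)·(-15)] / -12100 = -0.002339
∂h/∂y = [(-140)·(-0.14) − 80·(+0.32)] / -12100 = +0.0004959
h(405, 320) = 276.87 + (-0.002339)·(185) + (+0.0004959)·(90) = 276.87 -0.433 +0.045 = 276.482 m.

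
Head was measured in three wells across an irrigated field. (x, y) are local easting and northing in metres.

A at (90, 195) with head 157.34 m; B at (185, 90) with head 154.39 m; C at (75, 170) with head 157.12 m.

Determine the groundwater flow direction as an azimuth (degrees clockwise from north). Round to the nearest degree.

142°

With h = a·x + b·y + c and A as origin, the differences give:
  95·a + (-105)·b = -2.95
  (-15)·a + (-25)·b = -0.22
Eliminate b (×(-25) and ×(-105), subtract): -3950·a = 50.650 → a = ∂h/∂x = -0.01282
Back-substitute: b = ∂h/∂y = +0.01649.
Flow direction (−∇h) has components (+0.01282 E, -0.01649 N).
Azimuth = atan2(E, N) = atan2(+0.01282, -0.01649) = 142.1° ≈ 142°.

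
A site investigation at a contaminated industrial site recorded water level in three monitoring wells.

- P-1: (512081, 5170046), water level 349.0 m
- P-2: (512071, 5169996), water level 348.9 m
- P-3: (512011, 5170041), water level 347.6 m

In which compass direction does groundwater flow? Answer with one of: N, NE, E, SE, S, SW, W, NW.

W

With h = a·x + b·y + c and P-1 as origin, the differences give:
  (-10)·a + (-50)·b = -0.1
  (-70)·a + (-5)·b = -1.4
Eliminate b (×(-5) and ×(-50), subtract): -3450·a = -69.50 → a = ∂h/∂x = +0.02014
Back-substitute: b = ∂h/∂y = -0.002029.
Flow = −∇h = (-0.02014 east, +0.002029 north), which points west.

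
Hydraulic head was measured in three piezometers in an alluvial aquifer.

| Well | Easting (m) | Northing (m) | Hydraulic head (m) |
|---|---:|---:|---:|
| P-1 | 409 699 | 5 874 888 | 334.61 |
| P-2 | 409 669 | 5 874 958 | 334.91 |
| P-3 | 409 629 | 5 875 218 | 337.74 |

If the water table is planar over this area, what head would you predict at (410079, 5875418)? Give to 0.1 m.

Taking P-1 as reference: P-2−P-1 = (-30, 70, +0.30); P-3−P-1 = (-70, 330, +3.13).
Solve a·Δx + b·Δy = Δh: det = (-30)·330 − (-70)·70 = -5000.
∂h/∂x = [(+0.30)·330 − (+3.13)·70] / -5000 = +0.02402
∂h/∂y = [(-30)·(+3.13) − (-70)·(+0.30)] / -5000 = +0.01458
h(410079, 5875418) = 334.61 + (+0.02402)·(380) + (+0.01458)·(530) = 334.61 +9.128 +7.727 = 351.465 m.

351.5 m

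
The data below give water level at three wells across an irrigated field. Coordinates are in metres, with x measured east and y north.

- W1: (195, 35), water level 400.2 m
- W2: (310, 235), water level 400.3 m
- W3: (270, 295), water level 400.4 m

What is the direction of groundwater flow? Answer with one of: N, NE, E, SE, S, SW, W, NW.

Differences from W1: to W2 (Δx, Δy, Δh) = (115, 200, +0.1); to W3 = (75, 260, +0.2).
Determinant of the coordinate differences = 115·260 − 75·200 = 14900.
∂h/∂x = [(+0.1)·260 − (+0.2)·200] / 14900 = -0.0009396
∂h/∂y = [115·(+0.2) − 75·(+0.1)] / 14900 = +0.001040
Flow = −∇h = (+0.0009396 east, -0.001040 north), which points southeast.

SE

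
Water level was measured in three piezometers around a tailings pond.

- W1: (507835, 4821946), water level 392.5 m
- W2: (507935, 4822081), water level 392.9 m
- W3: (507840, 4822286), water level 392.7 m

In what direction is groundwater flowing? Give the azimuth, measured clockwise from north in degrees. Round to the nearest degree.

Taking W1 as reference: W2−W1 = (100, 135, +0.4); W3−W1 = (5, 340, +0.2).
Determinant of the coordinate differences = 100·340 − 5·135 = 33325.
∂h/∂x = [(+0.4)·340 − (+0.2)·135] / 33325 = +0.003271
∂h/∂y = [100·(+0.2) − 5·(+0.4)] / 33325 = +0.0005401
Flow direction (−∇h) has components (-0.003271 E, -0.0005401 N).
Azimuth = atan2(E, N) = atan2(-0.003271, -0.0005401) = 260.6° ≈ 261°.

261°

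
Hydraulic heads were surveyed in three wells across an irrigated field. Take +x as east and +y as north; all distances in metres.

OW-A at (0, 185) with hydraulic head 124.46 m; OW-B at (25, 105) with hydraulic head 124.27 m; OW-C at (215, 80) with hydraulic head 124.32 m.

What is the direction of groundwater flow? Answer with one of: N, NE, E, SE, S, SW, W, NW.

S

Three-point gradient (reference OW-A): Δ to OW-B = (25, -80, -0.19), Δ to OW-C = (215, -105, -0.14).
∂h/∂x = +0.0006003, ∂h/∂y = +0.002563 (det = 14575).
Flow = −∇h = (-0.0006003 east, -0.002563 north), which points south.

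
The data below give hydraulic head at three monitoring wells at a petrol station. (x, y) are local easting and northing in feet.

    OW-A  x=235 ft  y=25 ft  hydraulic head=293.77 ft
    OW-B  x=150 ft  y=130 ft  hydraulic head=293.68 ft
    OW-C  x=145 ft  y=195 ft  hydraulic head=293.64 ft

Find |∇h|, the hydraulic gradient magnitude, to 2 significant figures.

Three-point gradient (reference OW-A): Δ to OW-B = (-85, 105, -0.09), Δ to OW-C = (-90, 170, -0.13).
∂h/∂x = +0.0003300, ∂h/∂y = -0.0005900 (det = -5000).
|∇h| = √(0.0003300² + -0.0005900²) = 0.000676

0.00068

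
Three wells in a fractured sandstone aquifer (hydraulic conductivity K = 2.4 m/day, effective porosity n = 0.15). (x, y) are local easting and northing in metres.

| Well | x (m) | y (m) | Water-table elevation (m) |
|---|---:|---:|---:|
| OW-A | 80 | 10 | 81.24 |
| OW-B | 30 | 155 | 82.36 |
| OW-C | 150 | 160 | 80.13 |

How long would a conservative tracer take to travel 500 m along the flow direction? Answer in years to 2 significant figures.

Three-point gradient (reference OW-A): Δ to OW-B = (-50, 145, +1.12), Δ to OW-C = (70, 150, -1.11).
∂h/∂x = -0.01864, ∂h/∂y = +0.001297 (det = -17650).
|∇h| = √(-0.01864² + 0.001297²) = 0.01869
Seepage velocity v = K·i/n = 2.4 × 0.01869 / 0.15 = 0.299 m/day.
t = 500 / 0.299 = 1672 days = 4.58 years.

4.6 years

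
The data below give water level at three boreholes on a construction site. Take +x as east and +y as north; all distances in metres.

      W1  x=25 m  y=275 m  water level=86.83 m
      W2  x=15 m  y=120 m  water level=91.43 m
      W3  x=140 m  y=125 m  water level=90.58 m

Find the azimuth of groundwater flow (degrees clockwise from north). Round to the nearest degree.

Three-point gradient (reference W1): Δ to W2 = (-10, -155, +4.60), Δ to W3 = (115, -150, +3.75).
∂h/∂x = -0.005627, ∂h/∂y = -0.02931 (det = 19325).
Flow direction (−∇h) has components (+0.005627 E, +0.02931 N).
Azimuth = atan2(E, N) = atan2(+0.005627, +0.02931) = 10.9° ≈ 011°.

011°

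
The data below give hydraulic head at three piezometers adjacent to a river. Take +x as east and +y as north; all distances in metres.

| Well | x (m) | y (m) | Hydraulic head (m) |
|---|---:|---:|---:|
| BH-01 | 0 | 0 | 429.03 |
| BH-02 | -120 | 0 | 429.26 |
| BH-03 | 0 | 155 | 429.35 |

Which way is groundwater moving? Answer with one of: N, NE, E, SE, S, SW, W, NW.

SE

∂h/∂x = (429.26 − 429.03) / (-120 − 0) = -0.001917
∂h/∂y = (429.35 − 429.03) / (155 − 0) = +0.002065
Flow = −∇h = (+0.001917 east, -0.002065 north), which points southeast.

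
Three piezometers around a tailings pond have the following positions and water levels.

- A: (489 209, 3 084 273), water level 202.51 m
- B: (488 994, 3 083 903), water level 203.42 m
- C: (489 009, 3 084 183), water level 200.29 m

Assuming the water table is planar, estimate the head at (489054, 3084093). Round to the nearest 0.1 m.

202.1 m

With h = a·x + b·y + c and A as origin, the differences give:
  (-215)·a + (-370)·b = +0.91
  (-200)·a + (-90)·b = -2.22
Eliminate b (×(-90) and ×(-370), subtract): -54650·a = -903.300 → a = ∂h/∂x = +0.01653
Back-substitute: b = ∂h/∂y = -0.01206.
h(489054, 3084093) = 202.51 + (+0.01653)·(-155) + (-0.01206)·(-180) = 202.51 -2.562 +2.172 = 202.120 m.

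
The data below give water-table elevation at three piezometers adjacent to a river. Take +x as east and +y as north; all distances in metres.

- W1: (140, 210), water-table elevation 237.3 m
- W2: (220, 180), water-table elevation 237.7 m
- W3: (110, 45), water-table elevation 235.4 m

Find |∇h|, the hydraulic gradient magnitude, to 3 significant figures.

Three-point gradient (reference W1): Δ to W2 = (80, -30, +0.4), Δ to W3 = (-30, -165, -1.9).
∂h/∂x = +0.008723, ∂h/∂y = +0.009929 (det = -14100).
|∇h| = √(0.008723² + 0.009929²) = 0.01322

0.0132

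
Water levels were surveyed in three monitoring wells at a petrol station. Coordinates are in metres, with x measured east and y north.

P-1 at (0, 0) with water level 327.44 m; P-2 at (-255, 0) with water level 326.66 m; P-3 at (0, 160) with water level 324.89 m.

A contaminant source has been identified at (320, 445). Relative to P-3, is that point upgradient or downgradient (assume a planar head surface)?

∂h/∂x = (326.66 − 327.44) / (-255 − 0) = +0.003059
∂h/∂y = (324.89 − 327.44) / (160 − 0) = -0.01594
Head at (320, 445) = 327.44 + (+0.003059)·(320) + (-0.01594)·(445) = 321.33 m.
That is lower than the 324.89 m at P-3, so the point is downgradient.

downgradient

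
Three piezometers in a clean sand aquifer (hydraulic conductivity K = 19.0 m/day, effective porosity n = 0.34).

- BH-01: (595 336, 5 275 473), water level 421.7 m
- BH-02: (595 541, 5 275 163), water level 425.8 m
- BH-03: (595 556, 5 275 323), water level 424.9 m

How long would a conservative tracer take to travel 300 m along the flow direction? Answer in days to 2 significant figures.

450 days

With h = a·x + b·y + c and BH-01 as origin, the differences give:
  205·a + (-310)·b = +4.1
  220·a + (-150)·b = +3.2
Eliminate b (×(-150) and ×(-310), subtract): 37450·a = 377.00 → a = ∂h/∂x = +0.01007
Back-substitute: b = ∂h/∂y = -0.006569.
|∇h| = √(0.01007² + -0.006569²) = 0.01202
Seepage velocity v = K·i/n = 19.0 × 0.01202 / 0.34 = 0.6717 m/day.
t = 300 / 0.6717 = 446.6 days.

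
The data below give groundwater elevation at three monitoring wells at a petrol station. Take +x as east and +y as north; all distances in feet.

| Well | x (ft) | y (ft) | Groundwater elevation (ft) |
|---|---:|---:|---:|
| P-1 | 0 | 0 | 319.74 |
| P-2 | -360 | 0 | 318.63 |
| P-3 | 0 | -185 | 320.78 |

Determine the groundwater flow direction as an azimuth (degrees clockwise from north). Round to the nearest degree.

∂h/∂x = (318.63 − 319.74) / (-360 − 0) = +0.003083
∂h/∂y = (320.78 − 319.74) / (-185 − 0) = -0.005622
Flow direction (−∇h) has components (-0.003083 E, +0.005622 N).
Azimuth = atan2(E, N) = atan2(-0.003083, +0.005622) = 331.3° ≈ 331°.

331°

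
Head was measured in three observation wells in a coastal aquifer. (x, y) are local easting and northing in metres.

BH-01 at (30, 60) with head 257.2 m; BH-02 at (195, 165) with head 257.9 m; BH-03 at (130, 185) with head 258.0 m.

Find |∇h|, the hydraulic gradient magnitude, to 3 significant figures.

Three-point gradient (reference BH-01): Δ to BH-02 = (165, 105, +0.7), Δ to BH-03 = (100, 125, +0.8).
∂h/∂x = +0.0003457, ∂h/∂y = +0.006123 (det = 10125).
|∇h| = √(0.0003457² + 0.006123²) = 0.006133

0.00613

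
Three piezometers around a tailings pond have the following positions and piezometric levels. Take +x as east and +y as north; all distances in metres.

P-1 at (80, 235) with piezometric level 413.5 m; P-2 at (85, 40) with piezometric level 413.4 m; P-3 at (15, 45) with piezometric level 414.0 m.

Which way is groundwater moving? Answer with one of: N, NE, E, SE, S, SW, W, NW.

E

Differences from P-1: to P-2 (Δx, Δy, Δh) = (5, -195, -0.1); to P-3 = (-65, -190, +0.5).
Solve a·Δx + b·Δy = Δh: det = 5·(-190) − (-65)·(-195) = -13625.
∂h/∂x = [(-0.1)·(-190) − (+0.5)·(-195)] / -13625 = -0.008550
∂h/∂y = [5·(+0.5) − (-65)·(-0.1)] / -13625 = +0.0002936
Flow = −∇h = (+0.008550 east, -0.0002936 north), which points east.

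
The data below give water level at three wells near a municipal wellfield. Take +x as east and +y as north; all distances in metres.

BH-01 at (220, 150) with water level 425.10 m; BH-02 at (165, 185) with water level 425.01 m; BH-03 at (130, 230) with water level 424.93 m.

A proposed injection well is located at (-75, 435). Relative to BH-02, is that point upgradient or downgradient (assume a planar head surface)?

downgradient

Taking BH-01 as reference: BH-02−BH-01 = (-55, 35, -0.09); BH-03−BH-01 = (-90, 80, -0.17).
Solve a·Δx + b·Δy = Δh: det = (-55)·80 − (-90)·35 = -1250.
∂h/∂x = [(-0.09)·80 − (-0.17)·35] / -1250 = +0.001000
∂h/∂y = [(-55)·(-0.17) − (-90)·(-0.09)] / -1250 = -0.0010000
Head at (-75, 435) = 425.10 + (+0.001000)·(-295) + (-0.0010000)·(285) = 424.52 m.
That is lower than the 425.01 m at BH-02, so the point is downgradient.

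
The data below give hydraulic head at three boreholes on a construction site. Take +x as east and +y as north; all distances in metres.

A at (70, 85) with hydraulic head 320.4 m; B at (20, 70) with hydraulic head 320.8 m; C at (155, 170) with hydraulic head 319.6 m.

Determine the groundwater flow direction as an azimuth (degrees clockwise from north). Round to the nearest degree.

075°

With h = a·x + b·y + c and A as origin, the differences give:
  (-50)·a + (-15)·b = +0.4
  85·a + 85·b = -0.8
Eliminate b (×85 and ×(-15), subtract): -2975·a = 22.00 → a = ∂h/∂x = -0.007395
Back-substitute: b = ∂h/∂y = -0.002017.
Flow direction (−∇h) has components (+0.007395 E, +0.002017 N).
Azimuth = atan2(E, N) = atan2(+0.007395, +0.002017) = 74.7° ≈ 075°.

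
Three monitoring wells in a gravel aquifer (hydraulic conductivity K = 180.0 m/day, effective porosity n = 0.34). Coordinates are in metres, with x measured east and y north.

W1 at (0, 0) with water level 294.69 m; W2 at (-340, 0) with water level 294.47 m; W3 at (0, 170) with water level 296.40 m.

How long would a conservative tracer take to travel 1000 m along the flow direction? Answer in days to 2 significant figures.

∂h/∂x = (294.47 − 294.69) / (-340 − 0) = +0.0006471
∂h/∂y = (296.40 − 294.69) / (170 − 0) = +0.01006
|∇h| = √(0.0006471² + 0.01006²) = 0.01008
Seepage velocity v = K·i/n = 180.0 × 0.01008 / 0.34 = 5.336 m/day.
t = 1000 / 5.336 = 187.4 days.

190 days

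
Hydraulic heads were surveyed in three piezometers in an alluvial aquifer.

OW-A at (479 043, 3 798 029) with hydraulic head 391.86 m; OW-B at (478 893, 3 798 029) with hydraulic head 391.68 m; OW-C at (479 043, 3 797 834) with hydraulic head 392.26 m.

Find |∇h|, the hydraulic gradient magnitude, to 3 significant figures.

0.00238

∂h/∂x = (391.68 − 391.86) / (478893 − 479043) = +0.001200
∂h/∂y = (392.26 − 391.86) / (3797834 − 3798029) = -0.002051
|∇h| = √(0.001200² + -0.002051²) = 0.002376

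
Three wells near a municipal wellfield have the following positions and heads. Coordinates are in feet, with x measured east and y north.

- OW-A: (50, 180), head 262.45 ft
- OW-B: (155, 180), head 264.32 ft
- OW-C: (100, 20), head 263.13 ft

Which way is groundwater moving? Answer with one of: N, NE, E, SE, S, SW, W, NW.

Taking OW-A as reference: OW-B−OW-A = (105, 0, +1.87); OW-C−OW-A = (50, -160, +0.68).
Solve a·Δx + b·Δy = Δh: det = 105·(-160) − 50·0 = -16800.
∂h/∂x = [(+1.87)·(-160) − (+0.68)·0] / -16800 = +0.01781
∂h/∂y = [105·(+0.68) − 50·(+1.87)] / -16800 = +0.001315
Flow = −∇h = (-0.01781 east, -0.001315 north), which points west.

W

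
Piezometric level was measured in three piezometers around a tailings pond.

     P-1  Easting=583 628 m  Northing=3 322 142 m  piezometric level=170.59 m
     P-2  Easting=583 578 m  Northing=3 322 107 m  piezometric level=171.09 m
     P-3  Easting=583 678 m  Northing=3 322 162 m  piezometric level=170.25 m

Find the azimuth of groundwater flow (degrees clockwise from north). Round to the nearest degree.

013°

With h = a·x + b·y + c and P-1 as origin, the differences give:
  (-50)·a + (-35)·b = +0.50
  50·a + 20·b = -0.34
Eliminate b (×20 and ×(-35), subtract): 750·a = -1.900 → a = ∂h/∂x = -0.002533
Back-substitute: b = ∂h/∂y = -0.01067.
Flow direction (−∇h) has components (+0.002533 E, +0.01067 N).
Azimuth = atan2(E, N) = atan2(+0.002533, +0.01067) = 13.4° ≈ 013°.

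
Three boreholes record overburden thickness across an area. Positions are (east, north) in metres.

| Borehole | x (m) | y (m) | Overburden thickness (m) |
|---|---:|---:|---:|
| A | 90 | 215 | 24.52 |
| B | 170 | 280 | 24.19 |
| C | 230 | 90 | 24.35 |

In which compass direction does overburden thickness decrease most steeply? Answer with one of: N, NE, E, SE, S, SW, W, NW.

NE

With d = a·x + b·y + c and A as origin, the differences give:
  80·a + 65·b = -0.33
  140·a + (-125)·b = -0.17
Eliminate b (×(-125) and ×65, subtract): -19100·a = 52.300 → a = ∂d/∂x = -0.002738
Back-substitute: b = ∂d/∂y = -0.001707.
Steepest decrease is along −∇f = (+0.002738 E, +0.001707 N) → northeast.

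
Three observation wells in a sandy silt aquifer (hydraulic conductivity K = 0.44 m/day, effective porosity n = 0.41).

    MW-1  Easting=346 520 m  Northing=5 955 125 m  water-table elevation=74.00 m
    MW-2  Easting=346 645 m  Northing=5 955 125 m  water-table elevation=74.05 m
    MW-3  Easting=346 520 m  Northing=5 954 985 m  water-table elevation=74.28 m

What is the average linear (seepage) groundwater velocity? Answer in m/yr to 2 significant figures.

∂h/∂x = (74.05 − 74.00) / (346645 − 346520) = +0.0004000
∂h/∂y = (74.28 − 74.00) / (5954985 − 5955125) = -0.002000
|∇h| = √(0.0004000² + -0.002000²) = 0.00204
Seepage velocity v = K·i/n = 0.44 × 0.00204 / 0.41 = 0.002189 m/day = 0.7995 m/yr.

0.80 m/yr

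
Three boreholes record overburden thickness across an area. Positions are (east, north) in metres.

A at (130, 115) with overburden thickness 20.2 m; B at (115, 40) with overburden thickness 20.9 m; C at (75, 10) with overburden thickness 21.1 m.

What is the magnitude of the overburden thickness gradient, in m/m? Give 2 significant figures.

Taking A as reference: B−A = (-15, -75, +0.7); C−A = (-55, -105, +0.9).
Determinant of the coordinate differences = (-15)·(-105) − (-55)·(-75) = -2550.
∂d/∂x = [(+0.7)·(-105) − (+0.9)·(-75)] / -2550 = +0.002353
∂d/∂y = [(-15)·(+0.9) − (-55)·(+0.7)] / -2550 = -0.009804
|∇f| = √(0.002353² + -0.009804²) = 0.01008 m/m

0.010 m/m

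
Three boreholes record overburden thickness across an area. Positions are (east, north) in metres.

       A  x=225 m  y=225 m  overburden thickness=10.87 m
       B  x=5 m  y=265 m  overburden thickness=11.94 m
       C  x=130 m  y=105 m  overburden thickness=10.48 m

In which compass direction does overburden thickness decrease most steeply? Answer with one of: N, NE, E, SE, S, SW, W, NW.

With d = a·x + b·y + c and A as origin, the differences give:
  (-220)·a + 40·b = +1.07
  (-95)·a + (-120)·b = -0.39
Eliminate b (×(-120) and ×40, subtract): 30200·a = -112.800 → a = ∂d/∂x = -0.003735
Back-substitute: b = ∂d/∂y = +0.006207.
Steepest decrease is along −∇f = (+0.003735 E, -0.006207 N) → southeast.

SE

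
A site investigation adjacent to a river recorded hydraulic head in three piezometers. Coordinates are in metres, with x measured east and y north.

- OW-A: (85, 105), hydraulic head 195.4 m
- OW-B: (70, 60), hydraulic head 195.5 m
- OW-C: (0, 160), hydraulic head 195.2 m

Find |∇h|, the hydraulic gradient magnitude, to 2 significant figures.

0.0026

Differences from OW-A: to OW-B (Δx, Δy, Δh) = (-15, -45, +0.1); to OW-C = (-85, 55, -0.2).
Determinant of the coordinate differences = (-15)·55 − (-85)·(-45) = -4650.
∂h/∂x = [(+0.1)·55 − (-0.2)·(-45)] / -4650 = +0.0007527
∂h/∂y = [(-15)·(-0.2) − (-85)·(+0.1)] / -4650 = -0.002473
|∇h| = √(0.0007527² + -0.002473²) = 0.002585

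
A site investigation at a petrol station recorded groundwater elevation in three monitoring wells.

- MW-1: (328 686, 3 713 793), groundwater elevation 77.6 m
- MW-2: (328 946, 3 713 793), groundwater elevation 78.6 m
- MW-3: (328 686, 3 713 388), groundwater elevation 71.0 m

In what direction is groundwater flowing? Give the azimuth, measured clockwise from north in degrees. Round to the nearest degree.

∂h/∂x = (78.6 − 77.6) / (328946 − 328686) = +0.003846
∂h/∂y = (71.0 − 77.6) / (3713388 − 3713793) = +0.01630
Flow direction (−∇h) has components (-0.003846 E, -0.01630 N).
Azimuth = atan2(E, N) = atan2(-0.003846, -0.01630) = 193.3° ≈ 193°.

193°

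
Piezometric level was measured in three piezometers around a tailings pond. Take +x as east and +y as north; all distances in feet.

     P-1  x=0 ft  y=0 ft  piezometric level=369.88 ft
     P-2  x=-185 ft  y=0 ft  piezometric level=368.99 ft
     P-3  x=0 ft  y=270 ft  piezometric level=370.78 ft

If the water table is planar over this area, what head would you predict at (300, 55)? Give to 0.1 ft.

∂h/∂x = (368.99 − 369.88) / (-185 − 0) = +0.004811
∂h/∂y = (370.78 − 369.88) / (270 − 0) = +0.003333
h(300, 55) = 369.88 + (+0.004811)·(300) + (+0.003333)·(55) = 369.88 +1.443 +0.183 = 371.507 ft.

371.5 ft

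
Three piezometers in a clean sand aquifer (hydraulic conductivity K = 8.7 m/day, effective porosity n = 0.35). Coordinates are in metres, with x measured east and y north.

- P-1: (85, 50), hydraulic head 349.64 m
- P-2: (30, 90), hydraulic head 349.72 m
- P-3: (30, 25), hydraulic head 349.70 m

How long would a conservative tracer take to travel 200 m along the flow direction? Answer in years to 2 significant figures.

17 years

Taking P-1 as reference: P-2−P-1 = (-55, 40, +0.08); P-3−P-1 = (-55, -25, +0.06).
Determinant of the coordinate differences = (-55)·(-25) − (-55)·40 = 3575.
∂h/∂x = [(+0.08)·(-25) − (+0.06)·40] / 3575 = -0.001231
∂h/∂y = [(-55)·(+0.06) − (-55)·(+0.08)] / 3575 = +0.0003077
|∇h| = √(-0.001231² + 0.0003077²) = 0.001269
Seepage velocity v = K·i/n = 8.7 × 0.001269 / 0.35 = 0.03154 m/day.
t = 200 / 0.03154 = 6341 days = 17.4 years.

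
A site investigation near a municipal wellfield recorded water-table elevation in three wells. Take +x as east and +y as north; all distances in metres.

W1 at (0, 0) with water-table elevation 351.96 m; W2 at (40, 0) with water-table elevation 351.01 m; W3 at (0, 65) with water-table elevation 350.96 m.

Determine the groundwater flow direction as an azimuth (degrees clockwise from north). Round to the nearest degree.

∂h/∂x = (351.01 − 351.96) / (40 − 0) = -0.02375
∂h/∂y = (350.96 − 351.96) / (65 − 0) = -0.01538
Flow direction (−∇h) has components (+0.02375 E, +0.01538 N).
Azimuth = atan2(E, N) = atan2(+0.02375, +0.01538) = 57.1° ≈ 057°.

057°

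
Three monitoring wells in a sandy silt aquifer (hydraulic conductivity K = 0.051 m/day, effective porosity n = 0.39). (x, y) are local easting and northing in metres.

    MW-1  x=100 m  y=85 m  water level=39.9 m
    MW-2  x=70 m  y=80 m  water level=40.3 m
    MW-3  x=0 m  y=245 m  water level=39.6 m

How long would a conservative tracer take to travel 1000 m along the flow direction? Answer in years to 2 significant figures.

1400 years

Three-point gradient (reference MW-1): Δ to MW-2 = (-30, -5, +0.4), Δ to MW-3 = (-100, 160, -0.3).
∂h/∂x = -0.01179, ∂h/∂y = -0.009245 (det = -5300).
|∇h| = √(-0.01179² + -0.009245²) = 0.01498
Seepage velocity v = K·i/n = 0.051 × 0.01498 / 0.39 = 0.001959 m/day.
t = 1000 / 0.001959 = 5.105e+05 days = 1.4e+03 years.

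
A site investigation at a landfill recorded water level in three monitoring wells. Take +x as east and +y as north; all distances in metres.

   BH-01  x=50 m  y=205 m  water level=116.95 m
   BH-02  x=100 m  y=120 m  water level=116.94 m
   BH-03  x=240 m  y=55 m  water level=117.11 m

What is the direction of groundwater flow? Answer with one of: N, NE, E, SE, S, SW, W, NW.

Taking BH-01 as reference: BH-02−BH-01 = (50, -85, -0.01); BH-03−BH-01 = (190, -150, +0.16).
Solve a·Δx + b·Δy = Δh: det = 50·(-150) − 190·(-85) = 8650.
∂h/∂x = [(-0.01)·(-150) − (+0.16)·(-85)] / 8650 = +0.001746
∂h/∂y = [50·(+0.16) − 190·(-0.01)] / 8650 = +0.001145
Flow = −∇h = (-0.001746 east, -0.001145 north), which points southwest.

SW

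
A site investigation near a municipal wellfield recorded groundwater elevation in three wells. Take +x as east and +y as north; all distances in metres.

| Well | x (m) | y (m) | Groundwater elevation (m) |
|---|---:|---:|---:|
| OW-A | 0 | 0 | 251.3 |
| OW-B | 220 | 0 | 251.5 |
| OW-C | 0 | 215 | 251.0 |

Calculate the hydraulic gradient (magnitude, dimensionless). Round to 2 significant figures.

∂h/∂x = (251.5 − 251.3) / (220 − 0) = +0.0009091
∂h/∂y = (251.0 − 251.3) / (215 − 0) = -0.001395
|∇h| = √(0.0009091² + -0.001395²) = 0.001665

0.0017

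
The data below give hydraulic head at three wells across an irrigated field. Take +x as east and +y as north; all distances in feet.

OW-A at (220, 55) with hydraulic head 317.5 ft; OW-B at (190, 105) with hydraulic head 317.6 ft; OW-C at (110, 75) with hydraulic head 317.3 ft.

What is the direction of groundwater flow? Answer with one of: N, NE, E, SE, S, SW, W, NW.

SW

Differences from OW-A: to OW-B (Δx, Δy, Δh) = (-30, 50, +0.1); to OW-C = (-110, 20, -0.2).
Determinant of the coordinate differences = (-30)·20 − (-110)·50 = 4900.
∂h/∂x = [(+0.1)·20 − (-0.2)·50] / 4900 = +0.002449
∂h/∂y = [(-30)·(-0.2) − (-110)·(+0.1)] / 4900 = +0.003469
Flow = −∇h = (-0.002449 east, -0.003469 north), which points southwest.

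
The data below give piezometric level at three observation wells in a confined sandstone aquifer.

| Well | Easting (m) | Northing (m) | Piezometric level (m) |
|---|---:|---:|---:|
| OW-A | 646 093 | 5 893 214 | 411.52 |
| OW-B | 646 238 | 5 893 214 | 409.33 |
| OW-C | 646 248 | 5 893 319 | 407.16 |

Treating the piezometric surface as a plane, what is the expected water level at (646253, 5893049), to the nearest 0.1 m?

Differences from OW-A: to OW-B (Δx, Δy, Δh) = (145, 0, -2.19); to OW-C = (155, 105, -4.36).
Determinant of the coordinate differences = 145·105 − 155·0 = 15225.
∂h/∂x = [(-2.19)·105 − (-4.36)·0] / 15225 = -0.01510
∂h/∂y = [145·(-4.36) − 155·(-2.19)] / 15225 = -0.01923
h(646253, 5893049) = 411.52 + (-0.01510)·(160) + (-0.01923)·(-165) = 411.52 -2.417 +3.173 = 412.276 m.

412.3 m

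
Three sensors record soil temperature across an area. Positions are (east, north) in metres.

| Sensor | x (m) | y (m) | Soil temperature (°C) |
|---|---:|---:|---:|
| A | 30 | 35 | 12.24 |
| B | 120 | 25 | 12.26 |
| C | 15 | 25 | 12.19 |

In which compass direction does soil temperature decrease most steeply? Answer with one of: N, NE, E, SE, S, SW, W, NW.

S

Three-point gradient (reference A): Δ to B = (90, -10, +0.02), Δ to C = (-15, -10, -0.05).
∂T/∂x = +0.0006667, ∂T/∂y = +0.004000 (det = -1050).
Steepest decrease is along −∇f = (-0.0006667 E, -0.004000 N) → south.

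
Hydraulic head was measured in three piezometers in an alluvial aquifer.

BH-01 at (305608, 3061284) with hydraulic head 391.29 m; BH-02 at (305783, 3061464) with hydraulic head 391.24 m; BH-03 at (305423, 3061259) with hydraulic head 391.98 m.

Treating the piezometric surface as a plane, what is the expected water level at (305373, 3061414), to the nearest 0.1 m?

Taking BH-01 as reference: BH-02−BH-01 = (175, 180, -0.05); BH-03−BH-01 = (-185, -25, +0.69).
Solve a·Δx + b·Δy = Δh: det = 175·(-25) − (-185)·180 = 28925.
∂h/∂x = [(-0.05)·(-25) − (+0.69)·180] / 28925 = -0.004251
∂h/∂y = [175·(+0.69) − (-185)·(-0.05)] / 28925 = +0.003855
h(305373, 3061414) = 391.29 + (-0.004251)·(-235) + (+0.003855)·(130) = 391.29 +0.999 +0.501 = 392.790 m.

392.8 m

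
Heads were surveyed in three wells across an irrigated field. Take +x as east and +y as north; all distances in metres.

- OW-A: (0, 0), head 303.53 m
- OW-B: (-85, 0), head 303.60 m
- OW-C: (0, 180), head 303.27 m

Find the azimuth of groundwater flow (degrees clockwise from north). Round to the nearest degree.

∂h/∂x = (303.60 − 303.53) / (-85 − 0) = -0.0008235
∂h/∂y = (303.27 − 303.53) / (180 − 0) = -0.001444
Flow direction (−∇h) has components (+0.0008235 E, +0.001444 N).
Azimuth = atan2(E, N) = atan2(+0.0008235, +0.001444) = 29.7° ≈ 030°.

030°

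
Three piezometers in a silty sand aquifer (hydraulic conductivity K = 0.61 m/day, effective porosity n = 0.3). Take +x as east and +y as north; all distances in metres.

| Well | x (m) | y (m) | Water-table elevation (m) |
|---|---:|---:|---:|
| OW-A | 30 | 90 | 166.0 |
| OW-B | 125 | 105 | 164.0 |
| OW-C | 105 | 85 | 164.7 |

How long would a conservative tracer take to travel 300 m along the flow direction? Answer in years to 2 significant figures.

With h = a·x + b·y + c and OW-A as origin, the differences give:
  95·a + 15·b = -2.0
  75·a + (-5)·b = -1.3
Eliminate b (×(-5) and ×15, subtract): -1600·a = 29.50 → a = ∂h/∂x = -0.01844
Back-substitute: b = ∂h/∂y = -0.01656.
|∇h| = √(-0.01844² + -0.01656²) = 0.02478
Seepage velocity v = K·i/n = 0.61 × 0.02478 / 0.3 = 0.05039 m/day.
t = 300 / 0.05039 = 5954 days = 16.3 years.

16 years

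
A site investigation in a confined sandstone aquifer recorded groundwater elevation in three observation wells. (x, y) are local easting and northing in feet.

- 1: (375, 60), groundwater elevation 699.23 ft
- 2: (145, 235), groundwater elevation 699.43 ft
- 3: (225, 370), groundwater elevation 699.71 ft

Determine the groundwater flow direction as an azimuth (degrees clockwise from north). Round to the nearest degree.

195°

With h = a·x + b·y + c and 1 as origin, the differences give:
  (-230)·a + 175·b = +0.20
  (-150)·a + 310·b = +0.48
Eliminate b (×310 and ×175, subtract): -45050·a = -22.000 → a = ∂h/∂x = +0.0004883
Back-substitute: b = ∂h/∂y = +0.001785.
Flow direction (−∇h) has components (-0.0004883 E, -0.001785 N).
Azimuth = atan2(E, N) = atan2(-0.0004883, -0.001785) = 195.3° ≈ 195°.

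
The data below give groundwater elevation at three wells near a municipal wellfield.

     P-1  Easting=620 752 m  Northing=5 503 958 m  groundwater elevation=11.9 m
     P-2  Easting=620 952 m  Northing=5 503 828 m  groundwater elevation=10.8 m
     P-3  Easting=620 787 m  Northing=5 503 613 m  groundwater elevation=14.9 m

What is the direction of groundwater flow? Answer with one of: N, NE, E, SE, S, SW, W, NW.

NE

Differences from P-1: to P-2 (Δx, Δy, Δh) = (200, -130, -1.1); to P-3 = (35, -345, +3.0).
Solve a·Δx + b·Δy = Δh: det = 200·(-345) − 35·(-130) = -64450.
∂h/∂x = [(-1.1)·(-345) − (+3.0)·(-130)] / -64450 = -0.01194
∂h/∂y = [200·(+3.0) − 35·(-1.1)] / -64450 = -0.009907
Flow = −∇h = (+0.01194 east, +0.009907 north), which points northeast.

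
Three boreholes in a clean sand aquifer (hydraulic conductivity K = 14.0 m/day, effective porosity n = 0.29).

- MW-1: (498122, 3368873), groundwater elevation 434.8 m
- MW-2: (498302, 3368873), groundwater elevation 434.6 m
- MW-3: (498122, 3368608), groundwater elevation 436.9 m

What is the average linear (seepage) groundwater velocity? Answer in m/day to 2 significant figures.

0.39 m/day

∂h/∂x = (434.6 − 434.8) / (498302 − 498122) = -0.001111
∂h/∂y = (436.9 − 434.8) / (3368608 − 3368873) = -0.007925
|∇h| = √(-0.001111² + -0.007925²) = 0.008002
Seepage velocity v = K·i/n = 14.0 × 0.008002 / 0.29 = 0.3863 m/day.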